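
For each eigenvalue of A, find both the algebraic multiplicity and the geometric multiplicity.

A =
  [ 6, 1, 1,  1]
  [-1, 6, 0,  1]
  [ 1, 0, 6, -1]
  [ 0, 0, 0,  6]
λ = 6: alg = 4, geom = 2

Step 1 — factor the characteristic polynomial to read off the algebraic multiplicities:
  χ_A(x) = (x - 6)^4

Step 2 — compute geometric multiplicities via the rank-nullity identity g(λ) = n − rank(A − λI):
  rank(A − (6)·I) = 2, so dim ker(A − (6)·I) = n − 2 = 2

Summary:
  λ = 6: algebraic multiplicity = 4, geometric multiplicity = 2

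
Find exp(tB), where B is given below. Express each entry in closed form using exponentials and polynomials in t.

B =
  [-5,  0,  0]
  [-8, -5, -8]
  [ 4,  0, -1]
e^{tB} =
  [exp(-5*t), 0, 0]
  [-2*exp(-t) + 2*exp(-5*t), exp(-5*t), -2*exp(-t) + 2*exp(-5*t)]
  [exp(-t) - exp(-5*t), 0, exp(-t)]

Strategy: write B = P · J · P⁻¹ where J is a Jordan canonical form, so e^{tB} = P · e^{tJ} · P⁻¹, and e^{tJ} can be computed block-by-block.

B has Jordan form
J =
  [-5,  0,  0]
  [ 0, -5,  0]
  [ 0,  0, -1]
(up to reordering of blocks).

Per-block formulas:
  For a 1×1 block at λ = -5: exp(t · [-5]) = [e^(-5t)].
  For a 1×1 block at λ = -1: exp(t · [-1]) = [e^(-1t)].

After assembling e^{tJ} and conjugating by P, we get:

e^{tB} =
  [exp(-5*t), 0, 0]
  [-2*exp(-t) + 2*exp(-5*t), exp(-5*t), -2*exp(-t) + 2*exp(-5*t)]
  [exp(-t) - exp(-5*t), 0, exp(-t)]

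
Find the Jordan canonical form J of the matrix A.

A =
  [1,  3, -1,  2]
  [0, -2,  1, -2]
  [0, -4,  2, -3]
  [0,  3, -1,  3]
J_3(1) ⊕ J_1(1)

The characteristic polynomial is
  det(x·I − A) = x^4 - 4*x^3 + 6*x^2 - 4*x + 1 = (x - 1)^4

Eigenvalues and multiplicities (the geometric multiplicity of λ is n − rank(A − λI), which equals the number of Jordan blocks for λ):
  λ = 1: algebraic multiplicity = 4, geometric multiplicity = 2

Determining the block sizes for each eigenvalue:
  λ = 1: with am = 4 and gm = 2, the partition is not yet determined (e.g. several partitions of 4 into 2 parts exist). Let N = A − (1)·I. Computing rank(N^1) = 2, rank(N^2) = 1, rank(N^3) = 0; the number of blocks of size ≥ j is rank(N^{j−1}) − rank(N^j), giving [2, 1, 1]. So we have 1 block(s) of size 3, 1 block(s) of size 1 → block sizes [3, 1]

Assembling the blocks gives a Jordan form
J =
  [1, 1, 0, 0]
  [0, 1, 1, 0]
  [0, 0, 1, 0]
  [0, 0, 0, 1]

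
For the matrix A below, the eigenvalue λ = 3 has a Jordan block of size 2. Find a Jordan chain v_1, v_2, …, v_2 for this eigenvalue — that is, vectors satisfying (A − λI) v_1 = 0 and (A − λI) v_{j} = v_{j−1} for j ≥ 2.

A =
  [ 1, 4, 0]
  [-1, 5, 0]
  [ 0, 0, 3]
A Jordan chain for λ = 3 of length 2:
v_1 = (-2, -1, 0)ᵀ
v_2 = (1, 0, 0)ᵀ

Let N = A − (3)·I. We want v_2 with N^2 v_2 = 0 but N^1 v_2 ≠ 0; then v_{j-1} := N · v_j for j = 2, …, 2.

Pick v_2 = (1, 0, 0)ᵀ.
Then v_1 = N · v_2 = (-2, -1, 0)ᵀ.

Sanity check: (A − (3)·I) v_1 = (0, 0, 0)ᵀ = 0. ✓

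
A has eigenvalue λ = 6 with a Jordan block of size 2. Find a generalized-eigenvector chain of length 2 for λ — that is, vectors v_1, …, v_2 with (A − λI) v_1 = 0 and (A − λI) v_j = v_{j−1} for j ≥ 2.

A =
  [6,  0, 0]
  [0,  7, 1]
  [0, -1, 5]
A Jordan chain for λ = 6 of length 2:
v_1 = (0, 1, -1)ᵀ
v_2 = (0, 1, 0)ᵀ

Let N = A − (6)·I. We want v_2 with N^2 v_2 = 0 but N^1 v_2 ≠ 0; then v_{j-1} := N · v_j for j = 2, …, 2.

Pick v_2 = (0, 1, 0)ᵀ.
Then v_1 = N · v_2 = (0, 1, -1)ᵀ.

Sanity check: (A − (6)·I) v_1 = (0, 0, 0)ᵀ = 0. ✓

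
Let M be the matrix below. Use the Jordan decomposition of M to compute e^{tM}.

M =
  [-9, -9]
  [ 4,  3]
e^{tM} =
  [-6*t*exp(-3*t) + exp(-3*t), -9*t*exp(-3*t)]
  [4*t*exp(-3*t), 6*t*exp(-3*t) + exp(-3*t)]

Strategy: write M = P · J · P⁻¹ where J is a Jordan canonical form, so e^{tM} = P · e^{tJ} · P⁻¹, and e^{tJ} can be computed block-by-block.

M has Jordan form
J =
  [-3,  1]
  [ 0, -3]
(up to reordering of blocks).

Per-block formulas:
  For a 2×2 Jordan block J_2(-3): exp(t · J_2(-3)) = e^(-3t)·(I + t·N), where N is the 2×2 nilpotent shift.

After assembling e^{tJ} and conjugating by P, we get:

e^{tM} =
  [-6*t*exp(-3*t) + exp(-3*t), -9*t*exp(-3*t)]
  [4*t*exp(-3*t), 6*t*exp(-3*t) + exp(-3*t)]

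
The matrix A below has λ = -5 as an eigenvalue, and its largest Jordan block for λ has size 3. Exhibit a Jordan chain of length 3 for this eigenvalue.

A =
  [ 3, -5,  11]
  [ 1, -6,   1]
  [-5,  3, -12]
A Jordan chain for λ = -5 of length 3:
v_1 = (4, 2, -2)ᵀ
v_2 = (8, 1, -5)ᵀ
v_3 = (1, 0, 0)ᵀ

Let N = A − (-5)·I. We want v_3 with N^3 v_3 = 0 but N^2 v_3 ≠ 0; then v_{j-1} := N · v_j for j = 3, …, 2.

Pick v_3 = (1, 0, 0)ᵀ.
Then v_2 = N · v_3 = (8, 1, -5)ᵀ.
Then v_1 = N · v_2 = (4, 2, -2)ᵀ.

Sanity check: (A − (-5)·I) v_1 = (0, 0, 0)ᵀ = 0. ✓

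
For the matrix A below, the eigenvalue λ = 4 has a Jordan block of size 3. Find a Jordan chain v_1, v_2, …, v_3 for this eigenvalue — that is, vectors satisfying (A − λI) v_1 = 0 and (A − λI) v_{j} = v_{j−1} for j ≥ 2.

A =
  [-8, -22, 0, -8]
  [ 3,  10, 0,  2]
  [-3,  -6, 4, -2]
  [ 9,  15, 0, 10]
A Jordan chain for λ = 4 of length 3:
v_1 = (6, 0, 0, -9)ᵀ
v_2 = (-12, 3, -3, 9)ᵀ
v_3 = (1, 0, 0, 0)ᵀ

Let N = A − (4)·I. We want v_3 with N^3 v_3 = 0 but N^2 v_3 ≠ 0; then v_{j-1} := N · v_j for j = 3, …, 2.

Pick v_3 = (1, 0, 0, 0)ᵀ.
Then v_2 = N · v_3 = (-12, 3, -3, 9)ᵀ.
Then v_1 = N · v_2 = (6, 0, 0, -9)ᵀ.

Sanity check: (A − (4)·I) v_1 = (0, 0, 0, 0)ᵀ = 0. ✓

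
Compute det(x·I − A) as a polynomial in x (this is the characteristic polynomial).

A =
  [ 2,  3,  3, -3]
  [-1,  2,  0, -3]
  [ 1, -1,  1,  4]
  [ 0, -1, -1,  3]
x^4 - 8*x^3 + 24*x^2 - 32*x + 16

Expanding det(x·I − A) (e.g. by cofactor expansion or by noting that A is similar to its Jordan form J, which has the same characteristic polynomial as A) gives
  χ_A(x) = x^4 - 8*x^3 + 24*x^2 - 32*x + 16
which factors as (x - 2)^4. The eigenvalues (with algebraic multiplicities) are λ = 2 with multiplicity 4.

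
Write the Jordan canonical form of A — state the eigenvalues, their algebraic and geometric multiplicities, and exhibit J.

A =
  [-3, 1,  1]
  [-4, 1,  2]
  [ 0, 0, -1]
J_2(-1) ⊕ J_1(-1)

The characteristic polynomial is
  det(x·I − A) = x^3 + 3*x^2 + 3*x + 1 = (x + 1)^3

Eigenvalues and multiplicities (the geometric multiplicity of λ is n − rank(A − λI), which equals the number of Jordan blocks for λ):
  λ = -1: algebraic multiplicity = 3, geometric multiplicity = 2

Determining the block sizes for each eigenvalue:
  λ = -1: 2 blocks summing to 3 forces exactly one block of size 2 and the rest size 1 → block sizes [2, 1]

Assembling the blocks gives a Jordan form
J =
  [-1,  1,  0]
  [ 0, -1,  0]
  [ 0,  0, -1]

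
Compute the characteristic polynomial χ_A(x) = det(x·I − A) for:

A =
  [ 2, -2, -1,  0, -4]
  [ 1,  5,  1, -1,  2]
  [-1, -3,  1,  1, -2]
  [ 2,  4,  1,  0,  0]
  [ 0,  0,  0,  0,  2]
x^5 - 10*x^4 + 40*x^3 - 80*x^2 + 80*x - 32

Expanding det(x·I − A) (e.g. by cofactor expansion or by noting that A is similar to its Jordan form J, which has the same characteristic polynomial as A) gives
  χ_A(x) = x^5 - 10*x^4 + 40*x^3 - 80*x^2 + 80*x - 32
which factors as (x - 2)^5. The eigenvalues (with algebraic multiplicities) are λ = 2 with multiplicity 5.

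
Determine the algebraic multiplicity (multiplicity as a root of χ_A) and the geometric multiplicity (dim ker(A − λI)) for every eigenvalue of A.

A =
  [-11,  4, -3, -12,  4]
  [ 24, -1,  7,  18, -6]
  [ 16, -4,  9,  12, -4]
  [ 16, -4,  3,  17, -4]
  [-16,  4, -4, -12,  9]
λ = 3: alg = 1, geom = 1; λ = 5: alg = 4, geom = 3

Step 1 — factor the characteristic polynomial to read off the algebraic multiplicities:
  χ_A(x) = (x - 5)^4*(x - 3)

Step 2 — compute geometric multiplicities via the rank-nullity identity g(λ) = n − rank(A − λI):
  rank(A − (3)·I) = 4, so dim ker(A − (3)·I) = n − 4 = 1
  rank(A − (5)·I) = 2, so dim ker(A − (5)·I) = n − 2 = 3

Summary:
  λ = 3: algebraic multiplicity = 1, geometric multiplicity = 1
  λ = 5: algebraic multiplicity = 4, geometric multiplicity = 3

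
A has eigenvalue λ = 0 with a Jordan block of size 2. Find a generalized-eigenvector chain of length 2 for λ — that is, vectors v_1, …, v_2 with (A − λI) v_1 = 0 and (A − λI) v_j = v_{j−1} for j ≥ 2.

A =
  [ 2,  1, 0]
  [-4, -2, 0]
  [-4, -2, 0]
A Jordan chain for λ = 0 of length 2:
v_1 = (2, -4, -4)ᵀ
v_2 = (1, 0, 0)ᵀ

Let N = A − (0)·I. We want v_2 with N^2 v_2 = 0 but N^1 v_2 ≠ 0; then v_{j-1} := N · v_j for j = 2, …, 2.

Pick v_2 = (1, 0, 0)ᵀ.
Then v_1 = N · v_2 = (2, -4, -4)ᵀ.

Sanity check: (A − (0)·I) v_1 = (0, 0, 0)ᵀ = 0. ✓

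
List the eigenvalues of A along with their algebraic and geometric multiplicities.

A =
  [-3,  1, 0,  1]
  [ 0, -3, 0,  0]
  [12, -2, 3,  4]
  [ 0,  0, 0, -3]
λ = -3: alg = 3, geom = 2; λ = 3: alg = 1, geom = 1

Step 1 — factor the characteristic polynomial to read off the algebraic multiplicities:
  χ_A(x) = (x - 3)*(x + 3)^3

Step 2 — compute geometric multiplicities via the rank-nullity identity g(λ) = n − rank(A − λI):
  rank(A − (-3)·I) = 2, so dim ker(A − (-3)·I) = n − 2 = 2
  rank(A − (3)·I) = 3, so dim ker(A − (3)·I) = n − 3 = 1

Summary:
  λ = -3: algebraic multiplicity = 3, geometric multiplicity = 2
  λ = 3: algebraic multiplicity = 1, geometric multiplicity = 1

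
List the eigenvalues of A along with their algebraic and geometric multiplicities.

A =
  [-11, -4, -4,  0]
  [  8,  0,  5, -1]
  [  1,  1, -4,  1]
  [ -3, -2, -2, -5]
λ = -5: alg = 4, geom = 2

Step 1 — factor the characteristic polynomial to read off the algebraic multiplicities:
  χ_A(x) = (x + 5)^4

Step 2 — compute geometric multiplicities via the rank-nullity identity g(λ) = n − rank(A − λI):
  rank(A − (-5)·I) = 2, so dim ker(A − (-5)·I) = n − 2 = 2

Summary:
  λ = -5: algebraic multiplicity = 4, geometric multiplicity = 2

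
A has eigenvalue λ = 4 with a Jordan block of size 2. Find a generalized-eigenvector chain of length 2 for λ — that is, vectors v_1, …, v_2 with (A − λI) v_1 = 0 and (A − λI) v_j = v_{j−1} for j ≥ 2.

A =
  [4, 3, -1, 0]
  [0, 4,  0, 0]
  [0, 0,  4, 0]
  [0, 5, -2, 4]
A Jordan chain for λ = 4 of length 2:
v_1 = (3, 0, 0, 5)ᵀ
v_2 = (0, 1, 0, 0)ᵀ

Let N = A − (4)·I. We want v_2 with N^2 v_2 = 0 but N^1 v_2 ≠ 0; then v_{j-1} := N · v_j for j = 2, …, 2.

Pick v_2 = (0, 1, 0, 0)ᵀ.
Then v_1 = N · v_2 = (3, 0, 0, 5)ᵀ.

Sanity check: (A − (4)·I) v_1 = (0, 0, 0, 0)ᵀ = 0. ✓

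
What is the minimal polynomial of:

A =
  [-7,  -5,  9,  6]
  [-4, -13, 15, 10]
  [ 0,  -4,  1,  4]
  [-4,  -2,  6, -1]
x^3 + 15*x^2 + 75*x + 125

The characteristic polynomial is χ_A(x) = (x + 5)^4, so the eigenvalues are known. The minimal polynomial is
  m_A(x) = Π_λ (x − λ)^{k_λ}
where k_λ is the size of the *largest* Jordan block for λ (equivalently, the smallest k with (A − λI)^k v = 0 for every generalised eigenvector v of λ).

  λ = -5: largest Jordan block has size 3, contributing (x + 5)^3

So m_A(x) = (x + 5)^3 = x^3 + 15*x^2 + 75*x + 125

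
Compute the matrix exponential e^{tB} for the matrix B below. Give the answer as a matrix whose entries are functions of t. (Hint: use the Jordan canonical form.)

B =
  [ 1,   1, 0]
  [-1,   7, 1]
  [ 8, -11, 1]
e^{tB} =
  [3*t^2*exp(3*t)/2 - 2*t*exp(3*t) + exp(3*t), t^2*exp(3*t) + t*exp(3*t), t^2*exp(3*t)/2]
  [3*t^2*exp(3*t) - t*exp(3*t), 2*t^2*exp(3*t) + 4*t*exp(3*t) + exp(3*t), t^2*exp(3*t) + t*exp(3*t)]
  [-21*t^2*exp(3*t)/2 + 8*t*exp(3*t), -7*t^2*exp(3*t) - 11*t*exp(3*t), -7*t^2*exp(3*t)/2 - 2*t*exp(3*t) + exp(3*t)]

Strategy: write B = P · J · P⁻¹ where J is a Jordan canonical form, so e^{tB} = P · e^{tJ} · P⁻¹, and e^{tJ} can be computed block-by-block.

B has Jordan form
J =
  [3, 1, 0]
  [0, 3, 1]
  [0, 0, 3]
(up to reordering of blocks).

Per-block formulas:
  For a 3×3 Jordan block J_3(3): exp(t · J_3(3)) = e^(3t)·(I + t·N + (t^2/2)·N^2), where N is the 3×3 nilpotent shift.

After assembling e^{tJ} and conjugating by P, we get:

e^{tB} =
  [3*t^2*exp(3*t)/2 - 2*t*exp(3*t) + exp(3*t), t^2*exp(3*t) + t*exp(3*t), t^2*exp(3*t)/2]
  [3*t^2*exp(3*t) - t*exp(3*t), 2*t^2*exp(3*t) + 4*t*exp(3*t) + exp(3*t), t^2*exp(3*t) + t*exp(3*t)]
  [-21*t^2*exp(3*t)/2 + 8*t*exp(3*t), -7*t^2*exp(3*t) - 11*t*exp(3*t), -7*t^2*exp(3*t)/2 - 2*t*exp(3*t) + exp(3*t)]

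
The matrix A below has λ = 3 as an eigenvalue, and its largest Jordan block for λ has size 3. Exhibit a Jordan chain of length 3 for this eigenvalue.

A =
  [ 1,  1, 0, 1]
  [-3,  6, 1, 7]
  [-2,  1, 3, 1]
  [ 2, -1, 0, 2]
A Jordan chain for λ = 3 of length 3:
v_1 = (3, 9, 3, -3)ᵀ
v_2 = (-2, -3, -2, 2)ᵀ
v_3 = (1, 0, 0, 0)ᵀ

Let N = A − (3)·I. We want v_3 with N^3 v_3 = 0 but N^2 v_3 ≠ 0; then v_{j-1} := N · v_j for j = 3, …, 2.

Pick v_3 = (1, 0, 0, 0)ᵀ.
Then v_2 = N · v_3 = (-2, -3, -2, 2)ᵀ.
Then v_1 = N · v_2 = (3, 9, 3, -3)ᵀ.

Sanity check: (A − (3)·I) v_1 = (0, 0, 0, 0)ᵀ = 0. ✓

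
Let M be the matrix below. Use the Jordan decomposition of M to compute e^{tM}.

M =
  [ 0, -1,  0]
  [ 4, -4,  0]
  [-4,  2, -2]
e^{tM} =
  [2*t*exp(-2*t) + exp(-2*t), -t*exp(-2*t), 0]
  [4*t*exp(-2*t), -2*t*exp(-2*t) + exp(-2*t), 0]
  [-4*t*exp(-2*t), 2*t*exp(-2*t), exp(-2*t)]

Strategy: write M = P · J · P⁻¹ where J is a Jordan canonical form, so e^{tM} = P · e^{tJ} · P⁻¹, and e^{tJ} can be computed block-by-block.

M has Jordan form
J =
  [-2,  1,  0]
  [ 0, -2,  0]
  [ 0,  0, -2]
(up to reordering of blocks).

Per-block formulas:
  For a 2×2 Jordan block J_2(-2): exp(t · J_2(-2)) = e^(-2t)·(I + t·N), where N is the 2×2 nilpotent shift.
  For a 1×1 block at λ = -2: exp(t · [-2]) = [e^(-2t)].

After assembling e^{tJ} and conjugating by P, we get:

e^{tM} =
  [2*t*exp(-2*t) + exp(-2*t), -t*exp(-2*t), 0]
  [4*t*exp(-2*t), -2*t*exp(-2*t) + exp(-2*t), 0]
  [-4*t*exp(-2*t), 2*t*exp(-2*t), exp(-2*t)]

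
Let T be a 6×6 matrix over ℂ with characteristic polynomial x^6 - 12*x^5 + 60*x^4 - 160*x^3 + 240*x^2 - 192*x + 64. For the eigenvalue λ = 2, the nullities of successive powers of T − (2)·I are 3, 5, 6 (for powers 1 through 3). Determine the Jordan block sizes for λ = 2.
Block sizes for λ = 2: [3, 2, 1]

From the dimensions of kernels of powers, the number of Jordan blocks of size at least j is d_j − d_{j−1} where d_j = dim ker(N^j) (with d_0 = 0). Computing the differences gives [3, 2, 1].
The number of blocks of size exactly k is (#blocks of size ≥ k) − (#blocks of size ≥ k + 1), so the partition is: 1 block(s) of size 1, 1 block(s) of size 2, 1 block(s) of size 3.
In nonincreasing order the block sizes are [3, 2, 1].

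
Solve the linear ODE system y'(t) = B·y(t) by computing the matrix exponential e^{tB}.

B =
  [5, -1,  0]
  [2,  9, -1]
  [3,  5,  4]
e^{tB} =
  [-t^2*exp(6*t)/2 - t*exp(6*t) + exp(6*t), -t^2*exp(6*t) - t*exp(6*t), t^2*exp(6*t)/2]
  [t^2*exp(6*t)/2 + 2*t*exp(6*t), t^2*exp(6*t) + 3*t*exp(6*t) + exp(6*t), -t^2*exp(6*t)/2 - t*exp(6*t)]
  [t^2*exp(6*t)/2 + 3*t*exp(6*t), t^2*exp(6*t) + 5*t*exp(6*t), -t^2*exp(6*t)/2 - 2*t*exp(6*t) + exp(6*t)]

Strategy: write B = P · J · P⁻¹ where J is a Jordan canonical form, so e^{tB} = P · e^{tJ} · P⁻¹, and e^{tJ} can be computed block-by-block.

B has Jordan form
J =
  [6, 1, 0]
  [0, 6, 1]
  [0, 0, 6]
(up to reordering of blocks).

Per-block formulas:
  For a 3×3 Jordan block J_3(6): exp(t · J_3(6)) = e^(6t)·(I + t·N + (t^2/2)·N^2), where N is the 3×3 nilpotent shift.

After assembling e^{tJ} and conjugating by P, we get:

e^{tB} =
  [-t^2*exp(6*t)/2 - t*exp(6*t) + exp(6*t), -t^2*exp(6*t) - t*exp(6*t), t^2*exp(6*t)/2]
  [t^2*exp(6*t)/2 + 2*t*exp(6*t), t^2*exp(6*t) + 3*t*exp(6*t) + exp(6*t), -t^2*exp(6*t)/2 - t*exp(6*t)]
  [t^2*exp(6*t)/2 + 3*t*exp(6*t), t^2*exp(6*t) + 5*t*exp(6*t), -t^2*exp(6*t)/2 - 2*t*exp(6*t) + exp(6*t)]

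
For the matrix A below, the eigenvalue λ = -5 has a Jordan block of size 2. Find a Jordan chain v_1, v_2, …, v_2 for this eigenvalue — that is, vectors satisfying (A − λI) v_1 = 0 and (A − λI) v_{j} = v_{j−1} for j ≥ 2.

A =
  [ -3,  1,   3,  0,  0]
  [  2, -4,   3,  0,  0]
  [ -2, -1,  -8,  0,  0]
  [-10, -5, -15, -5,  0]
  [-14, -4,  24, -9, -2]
A Jordan chain for λ = -5 of length 2:
v_1 = (-2, -2, 2, 10, 2)ᵀ
v_2 = (1, -4, 0, 0, 0)ᵀ

Let N = A − (-5)·I. We want v_2 with N^2 v_2 = 0 but N^1 v_2 ≠ 0; then v_{j-1} := N · v_j for j = 2, …, 2.

Pick v_2 = (1, -4, 0, 0, 0)ᵀ.
Then v_1 = N · v_2 = (-2, -2, 2, 10, 2)ᵀ.

Sanity check: (A − (-5)·I) v_1 = (0, 0, 0, 0, 0)ᵀ = 0. ✓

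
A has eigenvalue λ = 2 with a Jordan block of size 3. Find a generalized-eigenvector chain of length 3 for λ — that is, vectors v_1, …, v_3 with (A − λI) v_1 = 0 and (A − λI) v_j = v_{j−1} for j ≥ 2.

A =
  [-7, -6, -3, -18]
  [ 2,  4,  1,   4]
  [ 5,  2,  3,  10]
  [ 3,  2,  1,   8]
A Jordan chain for λ = 2 of length 3:
v_1 = (0, 3, -6, 0)ᵀ
v_2 = (-9, 2, 5, 3)ᵀ
v_3 = (1, 0, 0, 0)ᵀ

Let N = A − (2)·I. We want v_3 with N^3 v_3 = 0 but N^2 v_3 ≠ 0; then v_{j-1} := N · v_j for j = 3, …, 2.

Pick v_3 = (1, 0, 0, 0)ᵀ.
Then v_2 = N · v_3 = (-9, 2, 5, 3)ᵀ.
Then v_1 = N · v_2 = (0, 3, -6, 0)ᵀ.

Sanity check: (A − (2)·I) v_1 = (0, 0, 0, 0)ᵀ = 0. ✓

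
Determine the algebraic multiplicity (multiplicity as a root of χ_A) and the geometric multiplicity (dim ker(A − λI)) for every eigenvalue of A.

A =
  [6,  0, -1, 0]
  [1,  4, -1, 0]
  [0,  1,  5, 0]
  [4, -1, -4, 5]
λ = 5: alg = 4, geom = 2

Step 1 — factor the characteristic polynomial to read off the algebraic multiplicities:
  χ_A(x) = (x - 5)^4

Step 2 — compute geometric multiplicities via the rank-nullity identity g(λ) = n − rank(A − λI):
  rank(A − (5)·I) = 2, so dim ker(A − (5)·I) = n − 2 = 2

Summary:
  λ = 5: algebraic multiplicity = 4, geometric multiplicity = 2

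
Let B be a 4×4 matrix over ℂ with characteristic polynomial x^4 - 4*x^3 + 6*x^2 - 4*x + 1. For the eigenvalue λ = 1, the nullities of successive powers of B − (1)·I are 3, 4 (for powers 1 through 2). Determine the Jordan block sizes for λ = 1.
Block sizes for λ = 1: [2, 1, 1]

From the dimensions of kernels of powers, the number of Jordan blocks of size at least j is d_j − d_{j−1} where d_j = dim ker(N^j) (with d_0 = 0). Computing the differences gives [3, 1].
The number of blocks of size exactly k is (#blocks of size ≥ k) − (#blocks of size ≥ k + 1), so the partition is: 2 block(s) of size 1, 1 block(s) of size 2.
In nonincreasing order the block sizes are [2, 1, 1].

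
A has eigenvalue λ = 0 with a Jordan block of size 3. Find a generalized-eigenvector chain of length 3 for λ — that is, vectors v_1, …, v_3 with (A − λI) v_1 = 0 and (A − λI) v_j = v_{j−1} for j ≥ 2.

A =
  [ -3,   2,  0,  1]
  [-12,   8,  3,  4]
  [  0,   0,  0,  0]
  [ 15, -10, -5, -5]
A Jordan chain for λ = 0 of length 3:
v_1 = (1, 4, 0, -5)ᵀ
v_2 = (0, 3, 0, -5)ᵀ
v_3 = (0, 0, 1, 0)ᵀ

Let N = A − (0)·I. We want v_3 with N^3 v_3 = 0 but N^2 v_3 ≠ 0; then v_{j-1} := N · v_j for j = 3, …, 2.

Pick v_3 = (0, 0, 1, 0)ᵀ.
Then v_2 = N · v_3 = (0, 3, 0, -5)ᵀ.
Then v_1 = N · v_2 = (1, 4, 0, -5)ᵀ.

Sanity check: (A − (0)·I) v_1 = (0, 0, 0, 0)ᵀ = 0. ✓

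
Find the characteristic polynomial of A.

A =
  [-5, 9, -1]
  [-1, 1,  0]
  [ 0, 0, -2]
x^3 + 6*x^2 + 12*x + 8

Expanding det(x·I − A) (e.g. by cofactor expansion or by noting that A is similar to its Jordan form J, which has the same characteristic polynomial as A) gives
  χ_A(x) = x^3 + 6*x^2 + 12*x + 8
which factors as (x + 2)^3. The eigenvalues (with algebraic multiplicities) are λ = -2 with multiplicity 3.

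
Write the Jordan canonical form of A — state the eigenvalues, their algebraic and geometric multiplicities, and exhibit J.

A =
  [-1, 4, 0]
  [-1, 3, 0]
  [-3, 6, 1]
J_2(1) ⊕ J_1(1)

The characteristic polynomial is
  det(x·I − A) = x^3 - 3*x^2 + 3*x - 1 = (x - 1)^3

Eigenvalues and multiplicities (the geometric multiplicity of λ is n − rank(A − λI), which equals the number of Jordan blocks for λ):
  λ = 1: algebraic multiplicity = 3, geometric multiplicity = 2

Determining the block sizes for each eigenvalue:
  λ = 1: 2 blocks summing to 3 forces exactly one block of size 2 and the rest size 1 → block sizes [2, 1]

Assembling the blocks gives a Jordan form
J =
  [1, 1, 0]
  [0, 1, 0]
  [0, 0, 1]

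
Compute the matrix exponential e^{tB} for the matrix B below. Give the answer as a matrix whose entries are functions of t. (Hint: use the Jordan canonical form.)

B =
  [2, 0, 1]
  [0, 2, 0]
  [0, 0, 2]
e^{tB} =
  [exp(2*t), 0, t*exp(2*t)]
  [0, exp(2*t), 0]
  [0, 0, exp(2*t)]

Strategy: write B = P · J · P⁻¹ where J is a Jordan canonical form, so e^{tB} = P · e^{tJ} · P⁻¹, and e^{tJ} can be computed block-by-block.

B has Jordan form
J =
  [2, 1, 0]
  [0, 2, 0]
  [0, 0, 2]
(up to reordering of blocks).

Per-block formulas:
  For a 2×2 Jordan block J_2(2): exp(t · J_2(2)) = e^(2t)·(I + t·N), where N is the 2×2 nilpotent shift.
  For a 1×1 block at λ = 2: exp(t · [2]) = [e^(2t)].

After assembling e^{tJ} and conjugating by P, we get:

e^{tB} =
  [exp(2*t), 0, t*exp(2*t)]
  [0, exp(2*t), 0]
  [0, 0, exp(2*t)]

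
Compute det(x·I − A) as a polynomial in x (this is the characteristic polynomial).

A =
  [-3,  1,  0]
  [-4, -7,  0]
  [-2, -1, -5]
x^3 + 15*x^2 + 75*x + 125

Expanding det(x·I − A) (e.g. by cofactor expansion or by noting that A is similar to its Jordan form J, which has the same characteristic polynomial as A) gives
  χ_A(x) = x^3 + 15*x^2 + 75*x + 125
which factors as (x + 5)^3. The eigenvalues (with algebraic multiplicities) are λ = -5 with multiplicity 3.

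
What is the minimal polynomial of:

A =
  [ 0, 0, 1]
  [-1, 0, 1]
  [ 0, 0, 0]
x^3

The characteristic polynomial is χ_A(x) = x^3, so the eigenvalues are known. The minimal polynomial is
  m_A(x) = Π_λ (x − λ)^{k_λ}
where k_λ is the size of the *largest* Jordan block for λ (equivalently, the smallest k with (A − λI)^k v = 0 for every generalised eigenvector v of λ).

  λ = 0: largest Jordan block has size 3, contributing (x − 0)^3

So m_A(x) = x^3 = x^3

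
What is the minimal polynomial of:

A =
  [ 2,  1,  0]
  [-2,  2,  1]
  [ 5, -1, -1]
x^3 - 3*x^2 + 3*x - 1

The characteristic polynomial is χ_A(x) = (x - 1)^3, so the eigenvalues are known. The minimal polynomial is
  m_A(x) = Π_λ (x − λ)^{k_λ}
where k_λ is the size of the *largest* Jordan block for λ (equivalently, the smallest k with (A − λI)^k v = 0 for every generalised eigenvector v of λ).

  λ = 1: largest Jordan block has size 3, contributing (x − 1)^3

So m_A(x) = (x - 1)^3 = x^3 - 3*x^2 + 3*x - 1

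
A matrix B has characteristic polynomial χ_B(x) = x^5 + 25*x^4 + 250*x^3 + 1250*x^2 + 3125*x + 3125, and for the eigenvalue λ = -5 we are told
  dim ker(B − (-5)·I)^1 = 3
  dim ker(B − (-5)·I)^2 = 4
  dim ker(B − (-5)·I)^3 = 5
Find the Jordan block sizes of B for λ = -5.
Block sizes for λ = -5: [3, 1, 1]

From the dimensions of kernels of powers, the number of Jordan blocks of size at least j is d_j − d_{j−1} where d_j = dim ker(N^j) (with d_0 = 0). Computing the differences gives [3, 1, 1].
The number of blocks of size exactly k is (#blocks of size ≥ k) − (#blocks of size ≥ k + 1), so the partition is: 2 block(s) of size 1, 1 block(s) of size 3.
In nonincreasing order the block sizes are [3, 1, 1].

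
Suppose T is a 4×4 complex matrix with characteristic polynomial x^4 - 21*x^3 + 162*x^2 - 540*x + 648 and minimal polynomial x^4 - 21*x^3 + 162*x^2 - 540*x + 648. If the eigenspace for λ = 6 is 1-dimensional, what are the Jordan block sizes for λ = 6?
Block sizes for λ = 6: [3]

Step 1 — from the characteristic polynomial, algebraic multiplicity of λ = 6 is 3. From dim ker(T − (6)·I) = 1, there are exactly 1 Jordan blocks for λ = 6.
Step 2 — from the minimal polynomial, the factor (x − 6)^3 tells us the largest block for λ = 6 has size 3.
Step 3 — with total size 3, 1 blocks, and largest block 3, the block sizes (in nonincreasing order) are [3].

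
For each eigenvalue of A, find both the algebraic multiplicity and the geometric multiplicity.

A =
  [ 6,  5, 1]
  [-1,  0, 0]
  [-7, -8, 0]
λ = 2: alg = 3, geom = 1

Step 1 — factor the characteristic polynomial to read off the algebraic multiplicities:
  χ_A(x) = (x - 2)^3

Step 2 — compute geometric multiplicities via the rank-nullity identity g(λ) = n − rank(A − λI):
  rank(A − (2)·I) = 2, so dim ker(A − (2)·I) = n − 2 = 1

Summary:
  λ = 2: algebraic multiplicity = 3, geometric multiplicity = 1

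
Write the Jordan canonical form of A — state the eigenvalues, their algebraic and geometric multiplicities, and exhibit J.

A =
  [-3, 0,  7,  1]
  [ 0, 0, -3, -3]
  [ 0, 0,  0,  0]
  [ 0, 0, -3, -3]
J_2(-3) ⊕ J_1(0) ⊕ J_1(0)

The characteristic polynomial is
  det(x·I − A) = x^4 + 6*x^3 + 9*x^2 = x^2*(x + 3)^2

Eigenvalues and multiplicities (the geometric multiplicity of λ is n − rank(A − λI), which equals the number of Jordan blocks for λ):
  λ = -3: algebraic multiplicity = 2, geometric multiplicity = 1
  λ = 0: algebraic multiplicity = 2, geometric multiplicity = 2

Determining the block sizes for each eigenvalue:
  λ = -3: one block (gm = 1), so the single block has size am = 2 → block sizes [2]
  λ = 0: gm = am = 2, so every block has size 1 → block sizes [1, 1]

Assembling the blocks gives a Jordan form
J =
  [-3,  1, 0, 0]
  [ 0, -3, 0, 0]
  [ 0,  0, 0, 0]
  [ 0,  0, 0, 0]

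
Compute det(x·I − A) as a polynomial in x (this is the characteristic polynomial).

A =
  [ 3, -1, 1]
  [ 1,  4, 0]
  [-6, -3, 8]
x^3 - 15*x^2 + 75*x - 125

Expanding det(x·I − A) (e.g. by cofactor expansion or by noting that A is similar to its Jordan form J, which has the same characteristic polynomial as A) gives
  χ_A(x) = x^3 - 15*x^2 + 75*x - 125
which factors as (x - 5)^3. The eigenvalues (with algebraic multiplicities) are λ = 5 with multiplicity 3.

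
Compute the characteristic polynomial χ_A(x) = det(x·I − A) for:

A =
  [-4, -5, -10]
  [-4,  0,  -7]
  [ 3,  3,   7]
x^3 - 3*x^2 + 3*x - 1

Expanding det(x·I − A) (e.g. by cofactor expansion or by noting that A is similar to its Jordan form J, which has the same characteristic polynomial as A) gives
  χ_A(x) = x^3 - 3*x^2 + 3*x - 1
which factors as (x - 1)^3. The eigenvalues (with algebraic multiplicities) are λ = 1 with multiplicity 3.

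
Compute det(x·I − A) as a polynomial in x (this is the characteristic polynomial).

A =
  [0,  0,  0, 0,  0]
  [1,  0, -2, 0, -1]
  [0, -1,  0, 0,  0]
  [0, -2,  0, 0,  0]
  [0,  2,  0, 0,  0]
x^5

Expanding det(x·I − A) (e.g. by cofactor expansion or by noting that A is similar to its Jordan form J, which has the same characteristic polynomial as A) gives
  χ_A(x) = x^5
which factors as x^5. The eigenvalues (with algebraic multiplicities) are λ = 0 with multiplicity 5.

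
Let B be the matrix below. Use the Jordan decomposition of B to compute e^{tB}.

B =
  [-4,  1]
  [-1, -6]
e^{tB} =
  [t*exp(-5*t) + exp(-5*t), t*exp(-5*t)]
  [-t*exp(-5*t), -t*exp(-5*t) + exp(-5*t)]

Strategy: write B = P · J · P⁻¹ where J is a Jordan canonical form, so e^{tB} = P · e^{tJ} · P⁻¹, and e^{tJ} can be computed block-by-block.

B has Jordan form
J =
  [-5,  1]
  [ 0, -5]
(up to reordering of blocks).

Per-block formulas:
  For a 2×2 Jordan block J_2(-5): exp(t · J_2(-5)) = e^(-5t)·(I + t·N), where N is the 2×2 nilpotent shift.

After assembling e^{tJ} and conjugating by P, we get:

e^{tB} =
  [t*exp(-5*t) + exp(-5*t), t*exp(-5*t)]
  [-t*exp(-5*t), -t*exp(-5*t) + exp(-5*t)]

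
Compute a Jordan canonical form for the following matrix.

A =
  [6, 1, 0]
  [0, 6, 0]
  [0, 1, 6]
J_2(6) ⊕ J_1(6)

The characteristic polynomial is
  det(x·I − A) = x^3 - 18*x^2 + 108*x - 216 = (x - 6)^3

Eigenvalues and multiplicities (the geometric multiplicity of λ is n − rank(A − λI), which equals the number of Jordan blocks for λ):
  λ = 6: algebraic multiplicity = 3, geometric multiplicity = 2

Determining the block sizes for each eigenvalue:
  λ = 6: 2 blocks summing to 3 forces exactly one block of size 2 and the rest size 1 → block sizes [2, 1]

Assembling the blocks gives a Jordan form
J =
  [6, 1, 0]
  [0, 6, 0]
  [0, 0, 6]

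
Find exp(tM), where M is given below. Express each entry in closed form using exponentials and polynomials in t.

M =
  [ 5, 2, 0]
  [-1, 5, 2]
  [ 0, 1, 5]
e^{tM} =
  [-t^2*exp(5*t) + exp(5*t), 2*t*exp(5*t), 2*t^2*exp(5*t)]
  [-t*exp(5*t), exp(5*t), 2*t*exp(5*t)]
  [-t^2*exp(5*t)/2, t*exp(5*t), t^2*exp(5*t) + exp(5*t)]

Strategy: write M = P · J · P⁻¹ where J is a Jordan canonical form, so e^{tM} = P · e^{tJ} · P⁻¹, and e^{tJ} can be computed block-by-block.

M has Jordan form
J =
  [5, 1, 0]
  [0, 5, 1]
  [0, 0, 5]
(up to reordering of blocks).

Per-block formulas:
  For a 3×3 Jordan block J_3(5): exp(t · J_3(5)) = e^(5t)·(I + t·N + (t^2/2)·N^2), where N is the 3×3 nilpotent shift.

After assembling e^{tJ} and conjugating by P, we get:

e^{tM} =
  [-t^2*exp(5*t) + exp(5*t), 2*t*exp(5*t), 2*t^2*exp(5*t)]
  [-t*exp(5*t), exp(5*t), 2*t*exp(5*t)]
  [-t^2*exp(5*t)/2, t*exp(5*t), t^2*exp(5*t) + exp(5*t)]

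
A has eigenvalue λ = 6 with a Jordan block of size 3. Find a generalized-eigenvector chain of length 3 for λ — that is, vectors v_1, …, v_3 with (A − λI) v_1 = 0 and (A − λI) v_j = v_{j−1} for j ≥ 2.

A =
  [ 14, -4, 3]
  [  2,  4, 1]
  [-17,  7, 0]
A Jordan chain for λ = 6 of length 3:
v_1 = (5, -5, -20)ᵀ
v_2 = (8, 2, -17)ᵀ
v_3 = (1, 0, 0)ᵀ

Let N = A − (6)·I. We want v_3 with N^3 v_3 = 0 but N^2 v_3 ≠ 0; then v_{j-1} := N · v_j for j = 3, …, 2.

Pick v_3 = (1, 0, 0)ᵀ.
Then v_2 = N · v_3 = (8, 2, -17)ᵀ.
Then v_1 = N · v_2 = (5, -5, -20)ᵀ.

Sanity check: (A − (6)·I) v_1 = (0, 0, 0)ᵀ = 0. ✓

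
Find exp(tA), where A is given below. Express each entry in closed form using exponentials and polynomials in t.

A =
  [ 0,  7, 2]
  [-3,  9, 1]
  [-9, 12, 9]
e^{tA} =
  [-3*t^2*exp(6*t)/2 - 6*t*exp(6*t) + exp(6*t), 3*t^2*exp(6*t)/2 + 7*t*exp(6*t), t^2*exp(6*t)/2 + 2*t*exp(6*t)]
  [-3*t*exp(6*t), 3*t*exp(6*t) + exp(6*t), t*exp(6*t)]
  [-9*t^2*exp(6*t)/2 - 9*t*exp(6*t), 9*t^2*exp(6*t)/2 + 12*t*exp(6*t), 3*t^2*exp(6*t)/2 + 3*t*exp(6*t) + exp(6*t)]

Strategy: write A = P · J · P⁻¹ where J is a Jordan canonical form, so e^{tA} = P · e^{tJ} · P⁻¹, and e^{tJ} can be computed block-by-block.

A has Jordan form
J =
  [6, 1, 0]
  [0, 6, 1]
  [0, 0, 6]
(up to reordering of blocks).

Per-block formulas:
  For a 3×3 Jordan block J_3(6): exp(t · J_3(6)) = e^(6t)·(I + t·N + (t^2/2)·N^2), where N is the 3×3 nilpotent shift.

After assembling e^{tJ} and conjugating by P, we get:

e^{tA} =
  [-3*t^2*exp(6*t)/2 - 6*t*exp(6*t) + exp(6*t), 3*t^2*exp(6*t)/2 + 7*t*exp(6*t), t^2*exp(6*t)/2 + 2*t*exp(6*t)]
  [-3*t*exp(6*t), 3*t*exp(6*t) + exp(6*t), t*exp(6*t)]
  [-9*t^2*exp(6*t)/2 - 9*t*exp(6*t), 9*t^2*exp(6*t)/2 + 12*t*exp(6*t), 3*t^2*exp(6*t)/2 + 3*t*exp(6*t) + exp(6*t)]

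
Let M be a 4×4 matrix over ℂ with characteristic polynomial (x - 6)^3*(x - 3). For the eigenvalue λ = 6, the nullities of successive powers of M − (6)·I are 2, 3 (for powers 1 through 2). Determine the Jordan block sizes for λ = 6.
Block sizes for λ = 6: [2, 1]

From the dimensions of kernels of powers, the number of Jordan blocks of size at least j is d_j − d_{j−1} where d_j = dim ker(N^j) (with d_0 = 0). Computing the differences gives [2, 1].
The number of blocks of size exactly k is (#blocks of size ≥ k) − (#blocks of size ≥ k + 1), so the partition is: 1 block(s) of size 1, 1 block(s) of size 2.
In nonincreasing order the block sizes are [2, 1].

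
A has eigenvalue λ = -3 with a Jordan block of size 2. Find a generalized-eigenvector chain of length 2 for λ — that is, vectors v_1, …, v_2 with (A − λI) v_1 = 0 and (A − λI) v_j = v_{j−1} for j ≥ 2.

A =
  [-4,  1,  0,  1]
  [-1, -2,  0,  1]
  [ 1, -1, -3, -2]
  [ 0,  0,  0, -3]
A Jordan chain for λ = -3 of length 2:
v_1 = (-1, -1, 1, 0)ᵀ
v_2 = (1, 0, 0, 0)ᵀ

Let N = A − (-3)·I. We want v_2 with N^2 v_2 = 0 but N^1 v_2 ≠ 0; then v_{j-1} := N · v_j for j = 2, …, 2.

Pick v_2 = (1, 0, 0, 0)ᵀ.
Then v_1 = N · v_2 = (-1, -1, 1, 0)ᵀ.

Sanity check: (A − (-3)·I) v_1 = (0, 0, 0, 0)ᵀ = 0. ✓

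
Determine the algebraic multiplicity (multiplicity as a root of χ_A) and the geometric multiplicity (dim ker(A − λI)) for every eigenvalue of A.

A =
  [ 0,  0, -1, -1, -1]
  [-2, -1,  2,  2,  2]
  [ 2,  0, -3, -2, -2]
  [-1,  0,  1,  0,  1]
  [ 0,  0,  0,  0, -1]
λ = -1: alg = 5, geom = 4

Step 1 — factor the characteristic polynomial to read off the algebraic multiplicities:
  χ_A(x) = (x + 1)^5

Step 2 — compute geometric multiplicities via the rank-nullity identity g(λ) = n − rank(A − λI):
  rank(A − (-1)·I) = 1, so dim ker(A − (-1)·I) = n − 1 = 4

Summary:
  λ = -1: algebraic multiplicity = 5, geometric multiplicity = 4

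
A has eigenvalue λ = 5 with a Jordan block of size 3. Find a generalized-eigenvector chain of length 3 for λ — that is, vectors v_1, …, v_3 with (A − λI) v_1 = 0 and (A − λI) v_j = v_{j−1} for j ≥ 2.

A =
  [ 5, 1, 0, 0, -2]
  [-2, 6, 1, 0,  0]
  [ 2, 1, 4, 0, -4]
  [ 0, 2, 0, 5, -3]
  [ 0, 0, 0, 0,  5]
A Jordan chain for λ = 5 of length 3:
v_1 = (-2, 0, -4, -4, 0)ᵀ
v_2 = (0, -2, 2, 0, 0)ᵀ
v_3 = (1, 0, 0, 0, 0)ᵀ

Let N = A − (5)·I. We want v_3 with N^3 v_3 = 0 but N^2 v_3 ≠ 0; then v_{j-1} := N · v_j for j = 3, …, 2.

Pick v_3 = (1, 0, 0, 0, 0)ᵀ.
Then v_2 = N · v_3 = (0, -2, 2, 0, 0)ᵀ.
Then v_1 = N · v_2 = (-2, 0, -4, -4, 0)ᵀ.

Sanity check: (A − (5)·I) v_1 = (0, 0, 0, 0, 0)ᵀ = 0. ✓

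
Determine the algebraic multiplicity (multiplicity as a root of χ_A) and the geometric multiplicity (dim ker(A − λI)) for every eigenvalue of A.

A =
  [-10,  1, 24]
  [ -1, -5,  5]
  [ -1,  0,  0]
λ = -5: alg = 3, geom = 1

Step 1 — factor the characteristic polynomial to read off the algebraic multiplicities:
  χ_A(x) = (x + 5)^3

Step 2 — compute geometric multiplicities via the rank-nullity identity g(λ) = n − rank(A − λI):
  rank(A − (-5)·I) = 2, so dim ker(A − (-5)·I) = n − 2 = 1

Summary:
  λ = -5: algebraic multiplicity = 3, geometric multiplicity = 1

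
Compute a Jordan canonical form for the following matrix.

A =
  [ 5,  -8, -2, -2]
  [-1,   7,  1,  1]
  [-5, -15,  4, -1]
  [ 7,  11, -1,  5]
J_1(3) ⊕ J_3(6)

The characteristic polynomial is
  det(x·I − A) = x^4 - 21*x^3 + 162*x^2 - 540*x + 648 = (x - 6)^3*(x - 3)

Eigenvalues and multiplicities (the geometric multiplicity of λ is n − rank(A − λI), which equals the number of Jordan blocks for λ):
  λ = 3: algebraic multiplicity = 1, geometric multiplicity = 1
  λ = 6: algebraic multiplicity = 3, geometric multiplicity = 1

Determining the block sizes for each eigenvalue:
  λ = 3: one block (gm = 1), so the single block has size am = 1 → block sizes [1]
  λ = 6: one block (gm = 1), so the single block has size am = 3 → block sizes [3]

Assembling the blocks gives a Jordan form
J =
  [3, 0, 0, 0]
  [0, 6, 1, 0]
  [0, 0, 6, 1]
  [0, 0, 0, 6]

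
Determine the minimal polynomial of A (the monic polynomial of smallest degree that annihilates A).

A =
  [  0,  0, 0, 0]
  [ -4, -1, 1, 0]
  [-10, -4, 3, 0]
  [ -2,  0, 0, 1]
x^3 - 2*x^2 + x

The characteristic polynomial is χ_A(x) = x*(x - 1)^3, so the eigenvalues are known. The minimal polynomial is
  m_A(x) = Π_λ (x − λ)^{k_λ}
where k_λ is the size of the *largest* Jordan block for λ (equivalently, the smallest k with (A − λI)^k v = 0 for every generalised eigenvector v of λ).

  λ = 0: largest Jordan block has size 1, contributing (x − 0)
  λ = 1: largest Jordan block has size 2, contributing (x − 1)^2

So m_A(x) = x*(x - 1)^2 = x^3 - 2*x^2 + x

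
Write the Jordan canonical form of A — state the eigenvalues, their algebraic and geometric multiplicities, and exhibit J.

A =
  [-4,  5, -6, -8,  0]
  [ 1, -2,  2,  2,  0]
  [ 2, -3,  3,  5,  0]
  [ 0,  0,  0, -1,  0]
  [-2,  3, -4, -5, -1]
J_3(-1) ⊕ J_1(-1) ⊕ J_1(-1)

The characteristic polynomial is
  det(x·I − A) = x^5 + 5*x^4 + 10*x^3 + 10*x^2 + 5*x + 1 = (x + 1)^5

Eigenvalues and multiplicities (the geometric multiplicity of λ is n − rank(A − λI), which equals the number of Jordan blocks for λ):
  λ = -1: algebraic multiplicity = 5, geometric multiplicity = 3

Determining the block sizes for each eigenvalue:
  λ = -1: with am = 5 and gm = 3, the partition is not yet determined (e.g. several partitions of 5 into 3 parts exist). Let N = A − (-1)·I. Computing rank(N^1) = 2, rank(N^2) = 1, rank(N^3) = 0; the number of blocks of size ≥ j is rank(N^{j−1}) − rank(N^j), giving [3, 1, 1]. So we have 1 block(s) of size 3, 2 block(s) of size 1 → block sizes [3, 1, 1]

Assembling the blocks gives a Jordan form
J =
  [-1,  1,  0,  0,  0]
  [ 0, -1,  1,  0,  0]
  [ 0,  0, -1,  0,  0]
  [ 0,  0,  0, -1,  0]
  [ 0,  0,  0,  0, -1]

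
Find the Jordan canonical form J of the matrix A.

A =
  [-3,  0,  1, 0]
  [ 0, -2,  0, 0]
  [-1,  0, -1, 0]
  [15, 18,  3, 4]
J_2(-2) ⊕ J_1(-2) ⊕ J_1(4)

The characteristic polynomial is
  det(x·I − A) = x^4 + 2*x^3 - 12*x^2 - 40*x - 32 = (x - 4)*(x + 2)^3

Eigenvalues and multiplicities (the geometric multiplicity of λ is n − rank(A − λI), which equals the number of Jordan blocks for λ):
  λ = -2: algebraic multiplicity = 3, geometric multiplicity = 2
  λ = 4: algebraic multiplicity = 1, geometric multiplicity = 1

Determining the block sizes for each eigenvalue:
  λ = -2: 2 blocks summing to 3 forces exactly one block of size 2 and the rest size 1 → block sizes [2, 1]
  λ = 4: one block (gm = 1), so the single block has size am = 1 → block sizes [1]

Assembling the blocks gives a Jordan form
J =
  [-2,  1,  0, 0]
  [ 0, -2,  0, 0]
  [ 0,  0, -2, 0]
  [ 0,  0,  0, 4]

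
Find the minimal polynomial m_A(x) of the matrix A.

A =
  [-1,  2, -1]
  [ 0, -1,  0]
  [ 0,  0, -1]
x^2 + 2*x + 1

The characteristic polynomial is χ_A(x) = (x + 1)^3, so the eigenvalues are known. The minimal polynomial is
  m_A(x) = Π_λ (x − λ)^{k_λ}
where k_λ is the size of the *largest* Jordan block for λ (equivalently, the smallest k with (A − λI)^k v = 0 for every generalised eigenvector v of λ).

  λ = -1: largest Jordan block has size 2, contributing (x + 1)^2

So m_A(x) = (x + 1)^2 = x^2 + 2*x + 1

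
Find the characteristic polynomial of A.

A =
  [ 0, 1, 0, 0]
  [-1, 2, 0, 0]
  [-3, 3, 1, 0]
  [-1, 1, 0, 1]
x^4 - 4*x^3 + 6*x^2 - 4*x + 1

Expanding det(x·I − A) (e.g. by cofactor expansion or by noting that A is similar to its Jordan form J, which has the same characteristic polynomial as A) gives
  χ_A(x) = x^4 - 4*x^3 + 6*x^2 - 4*x + 1
which factors as (x - 1)^4. The eigenvalues (with algebraic multiplicities) are λ = 1 with multiplicity 4.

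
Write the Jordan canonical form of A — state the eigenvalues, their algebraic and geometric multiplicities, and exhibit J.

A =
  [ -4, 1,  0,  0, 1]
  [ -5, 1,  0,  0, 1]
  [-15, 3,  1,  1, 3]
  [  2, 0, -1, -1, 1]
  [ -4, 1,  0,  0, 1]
J_2(-1) ⊕ J_3(0)

The characteristic polynomial is
  det(x·I − A) = x^5 + 2*x^4 + x^3 = x^3*(x + 1)^2

Eigenvalues and multiplicities (the geometric multiplicity of λ is n − rank(A − λI), which equals the number of Jordan blocks for λ):
  λ = -1: algebraic multiplicity = 2, geometric multiplicity = 1
  λ = 0: algebraic multiplicity = 3, geometric multiplicity = 1

Determining the block sizes for each eigenvalue:
  λ = -1: one block (gm = 1), so the single block has size am = 2 → block sizes [2]
  λ = 0: one block (gm = 1), so the single block has size am = 3 → block sizes [3]

Assembling the blocks gives a Jordan form
J =
  [-1,  1, 0, 0, 0]
  [ 0, -1, 0, 0, 0]
  [ 0,  0, 0, 1, 0]
  [ 0,  0, 0, 0, 1]
  [ 0,  0, 0, 0, 0]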